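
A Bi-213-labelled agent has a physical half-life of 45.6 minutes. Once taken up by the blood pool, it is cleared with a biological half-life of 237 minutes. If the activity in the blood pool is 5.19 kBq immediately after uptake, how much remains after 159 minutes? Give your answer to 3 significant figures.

0.291 kBq

1/t_eff = 1/t_phys + 1/t_biol = 1/45.6 + 1/237 = 0.026149 per minute.
t_eff = 45.6 × 237 / (45.6 + 237) ≈ 38.242 minutes.
Remaining = 5.19 × (1/2)^(159/38.242) = 5.19 × (1/2)^4.1577 ≈ 0.29078 kBq.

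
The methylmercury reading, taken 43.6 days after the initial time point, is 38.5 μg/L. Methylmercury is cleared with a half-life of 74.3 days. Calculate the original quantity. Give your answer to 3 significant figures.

Number of half-lives elapsed: n = 43.6/74.3 ≈ 0.58681.
A₀ = A × 2^n = 38.5 × 2^0.58681 = 38.5 × 1.5019 ≈ 57.824 μg/L.

57.8 μg/L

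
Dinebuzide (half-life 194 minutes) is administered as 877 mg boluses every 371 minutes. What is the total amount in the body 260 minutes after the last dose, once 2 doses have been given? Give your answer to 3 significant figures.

The 2 doses were given 631, 260 minutes ago.
Total = 877·(1/2)^(631/194) + 877·(1/2)^(260/194)
      = 92.019 + 346.38 ≈ 438.4 mg.

438 mg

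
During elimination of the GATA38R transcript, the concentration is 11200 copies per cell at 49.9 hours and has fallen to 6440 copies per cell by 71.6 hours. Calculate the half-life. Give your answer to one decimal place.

Over Δt = 71.6 − 49.9 = 21.7 hours, the level fell by a factor of 11200/6440 ≈ 1.7391.
n = log₂(1.7391) ≈ 0.79837 half-lives, so t½ = 21.7/0.79837 ≈ 27.181 hours.

27.2 hours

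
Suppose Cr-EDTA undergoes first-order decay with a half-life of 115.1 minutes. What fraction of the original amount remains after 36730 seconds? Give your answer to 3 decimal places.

0.025

36730 seconds = 612.167 minutes.
n = 612.167/115.1 ≈ 5.3186 half-lives.
Fraction remaining = (1/2)^5.3186 ≈ 0.025058.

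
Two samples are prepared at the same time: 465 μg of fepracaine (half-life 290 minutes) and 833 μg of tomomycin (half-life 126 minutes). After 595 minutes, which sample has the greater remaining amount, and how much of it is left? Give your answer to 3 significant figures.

fepracaine, 112 μg

fepracaine: 465 × (1/2)^2.0517 ≈ 112.16 μg.
tomomycin: 833 × (1/2)^4.7222 ≈ 31.558 μg.
Fepracaine has more remaining, at ≈ 112.16 μg.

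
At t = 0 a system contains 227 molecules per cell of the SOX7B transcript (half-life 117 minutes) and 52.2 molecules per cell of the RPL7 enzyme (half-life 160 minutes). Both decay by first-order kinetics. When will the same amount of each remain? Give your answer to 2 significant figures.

920 minutes

Set 227·(1/2)^(t/117) = 52.2·(1/2)^(t/160).
Taking log₂: log₂(227/52.2) = t·(1/117 − 1/160).
log₂(4.3487) = 2.1206; 1/117 − 1/160 = 0.002297.
t = 2.1206 / 0.002297 ≈ 923.19 minutes.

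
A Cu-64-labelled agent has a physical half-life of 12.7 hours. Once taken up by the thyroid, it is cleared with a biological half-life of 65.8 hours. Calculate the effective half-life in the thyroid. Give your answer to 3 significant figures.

1/t_eff = 1/t_phys + 1/t_biol = 1/12.7 + 1/65.8 = 0.093938 per hour.
t_eff = 12.7 × 65.8 / (12.7 + 65.8) ≈ 10.645 hours.

10.6 hours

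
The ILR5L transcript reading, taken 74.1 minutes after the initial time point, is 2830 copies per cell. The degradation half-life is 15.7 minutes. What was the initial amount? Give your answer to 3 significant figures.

Number of half-lives elapsed: n = 74.1/15.7 ≈ 4.7197.
A₀ = A × 2^n = 2830 × 2^4.7197 = 2830 × 26.35 ≈ 74571 copies per cell.

74600 copies per cell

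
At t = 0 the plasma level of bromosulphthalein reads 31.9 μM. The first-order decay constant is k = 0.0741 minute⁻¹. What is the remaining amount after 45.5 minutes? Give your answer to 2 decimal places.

t½ = ln 2 / k = 0.69315 / 0.0741 ≈ 9.3542 minutes.
Number of half-lives: n = 45.5/9.3542 ≈ 4.8641.
Remaining = 31.9 × (1/2)^4.8641 = 31.9 × 0.034336 ≈ 1.0953 μM.

1.10 μM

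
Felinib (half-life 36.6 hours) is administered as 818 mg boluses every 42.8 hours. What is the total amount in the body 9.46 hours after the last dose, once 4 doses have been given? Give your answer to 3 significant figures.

The 4 doses were given 137.86, 95.06, 52.26, 9.46 hours ago.
Total = 818·(1/2)^(137.86/36.6) + 818·(1/2)^(95.06/36.6) + 818·(1/2)^(52.26/36.6) + 818·(1/2)^(9.46/36.6)
      = 60.1 + 135.18 + 304.03 + 683.83 ≈ 1183.1 mg.

1180 mg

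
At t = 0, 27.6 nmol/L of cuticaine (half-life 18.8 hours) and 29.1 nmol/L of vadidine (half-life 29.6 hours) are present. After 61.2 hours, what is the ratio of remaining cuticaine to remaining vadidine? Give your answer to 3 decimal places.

cuticaine: 27.6 × (1/2)^(61.2/18.8) = 27.6 × (1/2)^3.2553 ≈ 2.8904 nmol/L.
vadidine: 29.1 × (1/2)^(61.2/29.6) = 29.1 × (1/2)^2.0676 ≈ 6.9421 nmol/L.
Ratio ≈ 2.8904 / 6.9421 ≈ 0.41636.

0.416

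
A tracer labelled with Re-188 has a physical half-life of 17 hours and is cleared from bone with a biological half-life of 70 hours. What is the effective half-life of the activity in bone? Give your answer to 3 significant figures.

13.7 hours

1/t_eff = 1/t_phys + 1/t_biol = 1/17 + 1/70 = 0.073109 per hour.
t_eff = 17 × 70 / (17 + 70) ≈ 13.678 hours.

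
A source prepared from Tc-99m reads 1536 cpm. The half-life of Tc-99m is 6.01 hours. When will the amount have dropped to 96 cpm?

24.04 hours

96/1536 = 1/16, so 4 half-lives have elapsed.
t = 4 × 6.01 = 24.04 hours.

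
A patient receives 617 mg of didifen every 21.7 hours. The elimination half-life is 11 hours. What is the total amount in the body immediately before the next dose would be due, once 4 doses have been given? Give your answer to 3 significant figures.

The 4 doses were given 86.8, 65.1, 43.4, 21.7 hours ago.
Total = 617·(1/2)^(86.8/11) + 617·(1/2)^(65.1/11) + 617·(1/2)^(43.4/11) + 617·(1/2)^(21.7/11)
      = 2.5995 + 10.203 + 40.048 + 157.19 ≈ 210.04 mg.

210 mg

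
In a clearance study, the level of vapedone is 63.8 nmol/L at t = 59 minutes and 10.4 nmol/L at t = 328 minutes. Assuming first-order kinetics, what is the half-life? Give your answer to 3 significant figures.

Over Δt = 328 − 59 = 269 minutes, the level fell by a factor of 63.8/10.4 ≈ 6.1346.
n = log₂(6.1346) ≈ 2.617 half-lives, so t½ = 269/2.617 ≈ 102.79 minutes.

103 minutes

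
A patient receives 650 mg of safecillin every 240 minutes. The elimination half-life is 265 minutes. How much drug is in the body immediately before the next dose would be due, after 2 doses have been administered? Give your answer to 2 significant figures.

The 2 doses were given 480, 240 minutes ago.
Total = 650·(1/2)^(480/265) + 650·(1/2)^(240/265)
      = 185.2 + 346.96 ≈ 532.17 mg.

530 mg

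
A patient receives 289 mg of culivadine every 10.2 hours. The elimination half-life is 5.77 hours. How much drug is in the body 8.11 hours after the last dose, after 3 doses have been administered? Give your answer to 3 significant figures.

The 3 doses were given 28.51, 18.31, 8.11 hours ago.
Total = 289·(1/2)^(28.51/5.77) + 289·(1/2)^(18.31/5.77) + 289·(1/2)^(8.11/5.77)
      = 9.4078 + 32.036 + 109.09 ≈ 150.53 mg.

151 mg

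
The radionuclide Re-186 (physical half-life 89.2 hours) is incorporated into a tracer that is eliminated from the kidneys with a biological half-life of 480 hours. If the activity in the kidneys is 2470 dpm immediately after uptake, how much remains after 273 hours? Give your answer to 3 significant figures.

1/t_eff = 1/t_phys + 1/t_biol = 1/89.2 + 1/480 = 0.013294 per hour.
t_eff = 89.2 × 480 / (89.2 + 480) ≈ 75.221 hours.
Remaining = 2470 × (1/2)^(273/75.221) = 2470 × (1/2)^3.6293 ≈ 199.61 dpm.

200 dpm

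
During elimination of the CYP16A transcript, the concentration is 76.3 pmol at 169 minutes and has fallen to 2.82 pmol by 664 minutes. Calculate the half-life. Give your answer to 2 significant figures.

Over Δt = 664 − 169 = 495 minutes, the level fell by a factor of 76.3/2.82 ≈ 27.057.
n = log₂(27.057) ≈ 4.7579 half-lives, so t½ = 495/4.7579 ≈ 104.04 minutes.

100 minutes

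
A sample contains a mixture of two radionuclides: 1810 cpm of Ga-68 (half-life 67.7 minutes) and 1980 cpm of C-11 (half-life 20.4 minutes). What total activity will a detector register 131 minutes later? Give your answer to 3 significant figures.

Ga-68: 1810 × (1/2)^(131/67.7) = 1810 × (1/2)^1.935 ≈ 473.35 cpm.
C-11: 1980 × (1/2)^(131/20.4) = 1980 × (1/2)^6.4216 ≈ 23.098 cpm.
Total = 473.35 + 23.098 ≈ 496.45 cpm.

496 cpm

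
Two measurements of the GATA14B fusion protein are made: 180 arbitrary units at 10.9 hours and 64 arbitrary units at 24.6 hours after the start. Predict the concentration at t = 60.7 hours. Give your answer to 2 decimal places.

Over Δt = 24.6 − 10.9 = 13.7 hours, the level fell by a factor of 180/64 ≈ 2.8125.
n = log₂(2.8125) ≈ 1.4919 half-lives, so t½ = 13.7/1.4919 ≈ 9.1832 hours.
From t = 24.6 to t = 60.7: 64 × (1/2)^((60.7−24.6)/9.1832) ≈ 4.1957 arbitrary units.

4.20 arbitrary units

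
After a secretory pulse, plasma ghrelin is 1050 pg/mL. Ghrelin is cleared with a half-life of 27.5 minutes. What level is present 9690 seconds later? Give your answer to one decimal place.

17.9 pg/mL

Convert the elapsed time: 9690 seconds = 161.5 minutes.
Number of half-lives: n = 161.5/27.5 ≈ 5.8727.
Remaining = 1050 × (1/2)^5.8727 = 1050 × 0.017066 ≈ 17.919 pg/mL.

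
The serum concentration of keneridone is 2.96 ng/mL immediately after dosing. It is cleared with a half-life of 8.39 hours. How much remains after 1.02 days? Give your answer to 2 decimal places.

0.39 ng/mL

Convert the elapsed time: 1.02 days = 24.48 hours.
Number of half-lives: n = 24.48/8.39 ≈ 2.9178.
Remaining = 2.96 × (1/2)^2.9178 = 2.96 × 0.13233 ≈ 0.3917 ng/mL.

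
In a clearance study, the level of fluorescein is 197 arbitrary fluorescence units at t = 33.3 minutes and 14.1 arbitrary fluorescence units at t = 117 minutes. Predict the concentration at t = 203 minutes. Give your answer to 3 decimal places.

Over Δt = 117 − 33.3 = 83.7 minutes, the level fell by a factor of 197/14.1 ≈ 13.972.
n = log₂(13.972) ≈ 3.8044 half-lives, so t½ = 83.7/3.8044 ≈ 22.001 minutes.
From t = 117 to t = 203: 14.1 × (1/2)^((203−117)/22.001) ≈ 0.93865 arbitrary fluorescence units.

0.939 arbitrary fluorescence units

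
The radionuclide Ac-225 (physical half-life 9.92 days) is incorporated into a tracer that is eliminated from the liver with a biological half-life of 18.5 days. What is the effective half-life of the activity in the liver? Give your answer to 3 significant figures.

1/t_eff = 1/t_phys + 1/t_biol = 1/9.92 + 1/18.5 = 0.15486 per day.
t_eff = 9.92 × 18.5 / (9.92 + 18.5) ≈ 6.4574 days.

6.46 days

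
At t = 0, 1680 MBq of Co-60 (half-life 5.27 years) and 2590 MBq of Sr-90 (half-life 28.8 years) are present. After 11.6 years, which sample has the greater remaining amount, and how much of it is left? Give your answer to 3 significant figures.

Sr-90, 1960 MBq

Co-60: 1680 × (1/2)^2.2011 ≈ 365.34 MBq.
Sr-90: 2590 × (1/2)^0.40278 ≈ 1959.1 MBq.
Sr-90 has more remaining, at ≈ 1959.1 MBq.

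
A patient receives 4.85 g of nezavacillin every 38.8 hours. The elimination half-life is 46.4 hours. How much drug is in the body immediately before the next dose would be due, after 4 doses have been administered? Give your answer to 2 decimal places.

5.57 g

The 4 doses were given 155.2, 116.4, 77.6, 38.8 hours ago.
Total = 4.85·(1/2)^(155.2/46.4) + 4.85·(1/2)^(116.4/46.4) + 4.85·(1/2)^(77.6/46.4) + 4.85·(1/2)^(38.8/46.4)
      = 0.47736 + 0.85226 + 1.5216 + 2.7166 ≈ 5.5678 g.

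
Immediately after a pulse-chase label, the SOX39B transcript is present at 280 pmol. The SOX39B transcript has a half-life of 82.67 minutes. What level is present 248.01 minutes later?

Elapsed time is 3 half-lives (248.01/82.67).
Each half-life halves the amount: 280 × (1/2)^3 = 280/8 = 35 pmol.

35 pmol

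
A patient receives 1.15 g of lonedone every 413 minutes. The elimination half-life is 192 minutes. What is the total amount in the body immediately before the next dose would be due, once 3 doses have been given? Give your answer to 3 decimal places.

The 3 doses were given 1239, 826, 413 minutes ago.
Total = 1.15·(1/2)^(1239/192) + 1.15·(1/2)^(826/192) + 1.15·(1/2)^(413/192)
      = 0.013125 + 0.058296 + 0.25892 ≈ 0.33034 g.

0.330 g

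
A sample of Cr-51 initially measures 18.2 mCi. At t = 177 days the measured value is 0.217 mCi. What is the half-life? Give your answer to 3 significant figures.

A/A₀ = 0.217/18.2 ≈ 0.011923.
n = log₂(83.871) ≈ 6.3901 half-lives elapsed in 177 days.
t½ = 177/6.3901 ≈ 27.699 days.

27.7 days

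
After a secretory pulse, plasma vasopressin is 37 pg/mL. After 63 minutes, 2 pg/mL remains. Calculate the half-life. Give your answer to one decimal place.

A/A₀ = 2/37 ≈ 0.054054.
n = log₂(18.5) ≈ 4.2095 half-lives elapsed in 63 minutes.
t½ = 63/4.2095 ≈ 14.966 minutes.

15.0 minutes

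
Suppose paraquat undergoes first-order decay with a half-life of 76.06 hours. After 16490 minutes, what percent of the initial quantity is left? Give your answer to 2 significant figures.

16490 minutes = 274.833 hours.
n = 274.833/76.06 ≈ 3.6134 half-lives.
Fraction remaining = (1/2)^3.6134 ≈ 0.081708, i.e. 8.1708%.

8.2%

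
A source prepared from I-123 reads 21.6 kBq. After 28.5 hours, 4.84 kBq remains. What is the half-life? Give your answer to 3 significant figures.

A/A₀ = 4.84/21.6 ≈ 0.22407.
n = log₂(4.4628) ≈ 2.158 half-lives elapsed in 28.5 hours.
t½ = 28.5/2.158 ≈ 13.207 hours.

13.2 hours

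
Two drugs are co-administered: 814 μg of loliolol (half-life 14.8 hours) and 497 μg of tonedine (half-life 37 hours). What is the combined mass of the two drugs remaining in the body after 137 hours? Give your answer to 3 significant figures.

loliolol: 814 × (1/2)^(137/14.8) = 814 × (1/2)^9.2568 ≈ 1.3306 μg.
tonedine: 497 × (1/2)^(137/37) = 497 × (1/2)^3.7027 ≈ 38.171 μg.
Total = 1.3306 + 38.171 ≈ 39.501 μg.

39.5 μg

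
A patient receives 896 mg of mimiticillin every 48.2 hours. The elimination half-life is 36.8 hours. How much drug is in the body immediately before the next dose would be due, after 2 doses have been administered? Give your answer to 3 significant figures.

The 2 doses were given 96.4, 48.2 hours ago.
Total = 896·(1/2)^(96.4/36.8) + 896·(1/2)^(48.2/36.8)
      = 145.79 + 361.43 ≈ 507.22 mg.

507 mg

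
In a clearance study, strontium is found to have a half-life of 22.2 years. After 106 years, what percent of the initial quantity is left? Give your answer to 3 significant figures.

n = 106/22.2 ≈ 4.7748 half-lives.
Fraction remaining = (1/2)^4.7748 ≈ 0.03653, i.e. 3.653%.

3.65%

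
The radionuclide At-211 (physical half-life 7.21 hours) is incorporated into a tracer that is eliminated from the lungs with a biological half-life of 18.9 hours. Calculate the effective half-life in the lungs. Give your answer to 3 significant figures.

5.22 hours

1/t_eff = 1/t_phys + 1/t_biol = 1/7.21 + 1/18.9 = 0.19161 per hour.
t_eff = 7.21 × 18.9 / (7.21 + 18.9) ≈ 5.219 hours.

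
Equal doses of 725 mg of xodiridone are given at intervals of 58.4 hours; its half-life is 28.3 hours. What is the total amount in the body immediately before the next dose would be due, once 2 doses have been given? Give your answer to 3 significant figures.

The 2 doses were given 116.8, 58.4 hours ago.
Total = 725·(1/2)^(116.8/28.3) + 725·(1/2)^(58.4/28.3)
      = 41.488 + 173.43 ≈ 214.92 mg.

215 mg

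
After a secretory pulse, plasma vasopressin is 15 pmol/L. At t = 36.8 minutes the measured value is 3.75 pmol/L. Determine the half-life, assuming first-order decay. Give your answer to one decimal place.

A/A₀ = 3.75/15 ≈ 0.25.
n = log₂(4) ≈ 2 half-lives elapsed in 36.8 minutes.
t½ = 36.8/2 ≈ 18.4 minutes.

18.4 minutes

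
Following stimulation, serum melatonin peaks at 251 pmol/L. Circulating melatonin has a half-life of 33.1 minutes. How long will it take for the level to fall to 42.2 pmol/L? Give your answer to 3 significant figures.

Fraction remaining = 42.2/251 ≈ 0.16813.
n = log₂(251/42.2) = ln(5.9479)/ln 2 ≈ 2.5724 half-lives.
t = n × t½ = 2.5724 × 33.1 ≈ 85.146 minutes.

85.1 minutes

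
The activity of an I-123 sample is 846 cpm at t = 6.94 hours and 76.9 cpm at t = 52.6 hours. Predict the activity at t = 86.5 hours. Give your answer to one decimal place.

13.0 cpm

Over Δt = 52.6 − 6.94 = 45.66 hours, the level fell by a factor of 846/76.9 ≈ 11.001.
n = log₂(11.001) ≈ 3.4596 half-lives, so t½ = 45.66/3.4596 ≈ 13.198 hours.
From t = 52.6 to t = 86.5: 76.9 × (1/2)^((86.5−52.6)/13.198) ≈ 12.963 cpm.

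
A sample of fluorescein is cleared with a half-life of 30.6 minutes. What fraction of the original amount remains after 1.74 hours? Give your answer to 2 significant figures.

1.74 hours = 104.4 minutes.
n = 104.4/30.6 ≈ 3.4118 half-lives.
Fraction remaining = (1/2)^3.4118 ≈ 0.093963.

0.094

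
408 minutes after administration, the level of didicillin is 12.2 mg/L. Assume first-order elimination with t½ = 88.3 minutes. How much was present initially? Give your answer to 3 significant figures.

300 mg/L

Number of half-lives elapsed: n = 408/88.3 ≈ 4.6206.
A₀ = A × 2^n = 12.2 × 2^4.6206 = 12.2 × 24.6 ≈ 300.13 mg/L.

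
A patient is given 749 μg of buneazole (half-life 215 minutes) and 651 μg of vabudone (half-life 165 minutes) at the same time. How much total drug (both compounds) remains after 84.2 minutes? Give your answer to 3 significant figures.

buneazole: 749 × (1/2)^(84.2/215) = 749 × (1/2)^0.39163 ≈ 570.94 μg.
vabudone: 651 × (1/2)^(84.2/165) = 651 × (1/2)^0.5103 ≈ 457.05 μg.
Total = 570.94 + 457.05 ≈ 1028 μg.

1030 μg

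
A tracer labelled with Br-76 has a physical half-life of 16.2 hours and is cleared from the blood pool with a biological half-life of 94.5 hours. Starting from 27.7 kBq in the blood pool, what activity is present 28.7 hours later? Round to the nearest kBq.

1/t_eff = 1/t_phys + 1/t_biol = 1/16.2 + 1/94.5 = 0.07231 per hour.
t_eff = 16.2 × 94.5 / (16.2 + 94.5) ≈ 13.829 hours.
Remaining = 27.7 × (1/2)^(28.7/13.829) = 27.7 × (1/2)^2.0753 ≈ 6.5728 kBq.

7 kBq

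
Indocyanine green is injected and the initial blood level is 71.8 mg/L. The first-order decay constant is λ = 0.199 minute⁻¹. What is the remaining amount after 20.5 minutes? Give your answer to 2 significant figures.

t½ = ln 2 / λ = 0.69315 / 0.199 ≈ 3.4832 minutes.
Number of half-lives: n = 20.5/3.4832 ≈ 5.8855.
Remaining = 71.8 × (1/2)^5.8855 = 71.8 × 0.016916 ≈ 1.2146 mg/L.

1.2 mg/L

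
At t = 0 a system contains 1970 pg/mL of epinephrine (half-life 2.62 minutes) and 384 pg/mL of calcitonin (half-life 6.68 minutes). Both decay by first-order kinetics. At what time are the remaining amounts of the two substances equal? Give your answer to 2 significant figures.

Set 1970·(1/2)^(t/2.62) = 384·(1/2)^(t/6.68).
Taking log₂: log₂(1970/384) = t·(1/2.62 − 1/6.68).
log₂(5.1302) = 2.359; 1/2.62 − 1/6.68 = 0.23198.
t = 2.359 / 0.23198 ≈ 10.169 minutes.

10 minutes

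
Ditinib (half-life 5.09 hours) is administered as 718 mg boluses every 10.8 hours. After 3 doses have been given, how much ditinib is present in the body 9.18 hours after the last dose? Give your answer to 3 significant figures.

264 mg

The 3 doses were given 30.78, 19.98, 9.18 hours ago.
Total = 718·(1/2)^(30.78/5.09) + 718·(1/2)^(19.98/5.09) + 718·(1/2)^(9.18/5.09)
      = 10.858 + 47.258 + 205.69 ≈ 263.8 mg.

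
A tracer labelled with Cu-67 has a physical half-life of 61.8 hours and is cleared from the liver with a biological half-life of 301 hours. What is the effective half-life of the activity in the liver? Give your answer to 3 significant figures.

51.3 hours

1/t_eff = 1/t_phys + 1/t_biol = 1/61.8 + 1/301 = 0.019503 per hour.
t_eff = 61.8 × 301 / (61.8 + 301) ≈ 51.273 hours.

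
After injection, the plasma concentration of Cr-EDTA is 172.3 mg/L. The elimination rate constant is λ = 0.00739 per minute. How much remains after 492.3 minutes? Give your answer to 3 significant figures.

t½ = ln 2 / λ = 0.69315 / 0.00739 ≈ 93.795 minutes.
Number of half-lives: n = 492.3/93.795 ≈ 5.2487.
Remaining = 172.3 × (1/2)^5.2487 = 172.3 × 0.026302 ≈ 4.5319 mg/L.

4.53 mg/L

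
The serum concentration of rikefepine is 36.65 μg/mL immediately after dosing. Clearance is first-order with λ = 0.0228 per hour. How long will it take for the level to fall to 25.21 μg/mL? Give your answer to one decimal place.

16.4 hours

t½ = ln 2 / λ = 0.69315 / 0.0228 ≈ 30.401 hours.
Fraction remaining = 25.21/36.65 ≈ 0.68786.
n = log₂(36.65/25.21) = ln(1.4538)/ln 2 ≈ 0.53982 half-lives.
t = n × t½ = 0.53982 × 30.401 ≈ 16.411 hours.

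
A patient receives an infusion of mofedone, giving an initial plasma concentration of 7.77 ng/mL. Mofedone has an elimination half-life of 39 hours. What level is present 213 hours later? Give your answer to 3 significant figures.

Number of half-lives: n = 213/39 ≈ 5.4615.
Remaining = 7.77 × (1/2)^5.4615 = 7.77 × 0.022694 ≈ 0.17633 ng/mL.

0.176 ng/mL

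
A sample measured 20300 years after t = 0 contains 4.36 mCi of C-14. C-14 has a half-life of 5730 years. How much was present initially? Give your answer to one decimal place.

50.8 mCi

Number of half-lives elapsed: n = 20300/5730 ≈ 3.5428.
A₀ = A × 2^n = 4.36 × 2^3.5428 = 4.36 × 11.654 ≈ 50.812 mCi.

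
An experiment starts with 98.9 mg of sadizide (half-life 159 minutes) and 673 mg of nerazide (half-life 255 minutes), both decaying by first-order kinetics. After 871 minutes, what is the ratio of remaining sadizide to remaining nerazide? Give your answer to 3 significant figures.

sadizide: 98.9 × (1/2)^(871/159) = 98.9 × (1/2)^5.478 ≈ 2.219 mg.
nerazide: 673 × (1/2)^(871/255) = 673 × (1/2)^3.4157 ≈ 63.065 mg.
Ratio ≈ 2.219 / 63.065 ≈ 0.035186.

0.0352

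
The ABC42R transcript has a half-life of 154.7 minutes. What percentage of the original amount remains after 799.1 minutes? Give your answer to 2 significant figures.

2.8%

n = 799.1/154.7 ≈ 5.1655 half-lives.
Fraction remaining = (1/2)^5.1655 ≈ 0.027863, i.e. 2.7863%.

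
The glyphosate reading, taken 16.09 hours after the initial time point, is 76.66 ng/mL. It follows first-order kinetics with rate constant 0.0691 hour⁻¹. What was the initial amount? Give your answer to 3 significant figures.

t½ = ln 2 / λ = 0.69315 / 0.0691 ≈ 10.031 hours.
Number of half-lives elapsed: n = 16.09/10.031 ≈ 1.604.
A₀ = A × 2^n = 76.66 × 2^1.604 = 76.66 × 3.0399 ≈ 233.04 ng/mL.

233 ng/mL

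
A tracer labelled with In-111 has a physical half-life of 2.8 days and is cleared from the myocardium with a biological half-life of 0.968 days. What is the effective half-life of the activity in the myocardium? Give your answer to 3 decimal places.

1/t_eff = 1/t_phys + 1/t_biol = 1/2.8 + 1/0.968 = 1.3902 per day.
t_eff = 2.8 × 0.968 / (2.8 + 0.968) ≈ 0.71932 days.

0.719 days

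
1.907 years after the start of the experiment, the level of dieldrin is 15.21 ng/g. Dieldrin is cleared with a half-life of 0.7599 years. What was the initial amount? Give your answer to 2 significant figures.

Number of half-lives elapsed: n = 1.907/0.7599 ≈ 2.5095.
A₀ = A × 2^n = 15.21 × 2^2.5095 = 15.21 × 5.6944 ≈ 86.612 ng/g.

87 ng/g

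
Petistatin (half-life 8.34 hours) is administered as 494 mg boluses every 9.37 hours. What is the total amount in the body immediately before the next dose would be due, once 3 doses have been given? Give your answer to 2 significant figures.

380 mg

The 3 doses were given 28.11, 18.74, 9.37 hours ago.
Total = 494·(1/2)^(28.11/8.34) + 494·(1/2)^(18.74/8.34) + 494·(1/2)^(9.37/8.34)
      = 47.764 + 104.07 + 226.74 ≈ 378.57 mg.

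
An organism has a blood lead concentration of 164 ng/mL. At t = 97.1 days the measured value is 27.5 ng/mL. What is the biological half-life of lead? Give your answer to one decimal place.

A/A₀ = 27.5/164 ≈ 0.16768.
n = log₂(5.9636) ≈ 2.5762 half-lives elapsed in 97.1 days.
t½ = 97.1/2.5762 ≈ 37.691 days.

37.7 days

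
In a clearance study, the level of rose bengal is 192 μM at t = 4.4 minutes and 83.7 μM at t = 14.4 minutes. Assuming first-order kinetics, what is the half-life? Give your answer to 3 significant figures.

Over Δt = 14.4 − 4.4 = 10 minutes, the level fell by a factor of 192/83.7 ≈ 2.2939.
n = log₂(2.2939) ≈ 1.1978 half-lives, so t½ = 10/1.1978 ≈ 8.3486 minutes.

8.35 minutes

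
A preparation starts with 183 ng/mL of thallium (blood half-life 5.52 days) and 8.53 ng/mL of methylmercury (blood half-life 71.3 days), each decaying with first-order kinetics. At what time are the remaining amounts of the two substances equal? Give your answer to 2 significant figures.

26 days

Set 183·(1/2)^(t/5.52) = 8.53·(1/2)^(t/71.3).
Taking log₂: log₂(183/8.53) = t·(1/5.52 − 1/71.3).
log₂(21.454) = 4.4232; 1/5.52 − 1/71.3 = 0.16713.
t = 4.4232 / 0.16713 ≈ 26.465 days.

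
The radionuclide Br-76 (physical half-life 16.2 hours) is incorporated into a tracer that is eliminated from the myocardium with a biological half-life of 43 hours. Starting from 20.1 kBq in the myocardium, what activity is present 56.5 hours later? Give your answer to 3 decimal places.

1/t_eff = 1/t_phys + 1/t_biol = 1/16.2 + 1/43 = 0.084984 per hour.
t_eff = 16.2 × 43 / (16.2 + 43) ≈ 11.767 hours.
Remaining = 20.1 × (1/2)^(56.5/11.767) = 20.1 × (1/2)^4.8016 ≈ 0.72072 kBq.

0.721 kBq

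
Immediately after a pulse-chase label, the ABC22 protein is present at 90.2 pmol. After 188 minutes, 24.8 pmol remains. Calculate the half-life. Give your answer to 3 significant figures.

A/A₀ = 24.8/90.2 ≈ 0.27494.
n = log₂(3.6371) ≈ 1.8628 half-lives elapsed in 188 minutes.
t½ = 188/1.8628 ≈ 100.92 minutes.

101 minutes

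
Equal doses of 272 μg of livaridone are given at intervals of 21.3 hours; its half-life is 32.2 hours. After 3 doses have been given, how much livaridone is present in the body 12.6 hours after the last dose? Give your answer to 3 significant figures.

The 3 doses were given 55.2, 33.9, 12.6 hours ago.
Total = 272·(1/2)^(55.2/32.2) + 272·(1/2)^(33.9/32.2) + 272·(1/2)^(12.6/32.2)
      = 82.893 + 131.11 + 207.38 ≈ 421.39 μg.

421 μg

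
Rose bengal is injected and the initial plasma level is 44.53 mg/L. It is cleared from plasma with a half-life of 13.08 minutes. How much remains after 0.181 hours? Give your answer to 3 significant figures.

Convert the elapsed time: 0.181 hours = 10.86 minutes.
Number of half-lives: n = 10.86/13.08 ≈ 0.83028.
Remaining = 44.53 × (1/2)^0.83028 = 44.53 × 0.56242 ≈ 25.045 mg/L.

25.0 mg/L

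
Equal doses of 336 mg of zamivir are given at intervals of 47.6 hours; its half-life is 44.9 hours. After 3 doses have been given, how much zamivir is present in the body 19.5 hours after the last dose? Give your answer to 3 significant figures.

425 mg

The 3 doses were given 114.7, 67.1, 19.5 hours ago.
Total = 336·(1/2)^(114.7/44.9) + 336·(1/2)^(67.1/44.9) + 336·(1/2)^(19.5/44.9)
      = 57.192 + 119.25 + 248.66 ≈ 425.1 mg.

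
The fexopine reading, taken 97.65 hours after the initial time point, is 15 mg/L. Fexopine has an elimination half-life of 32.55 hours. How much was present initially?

Number of half-lives elapsed: n = 97.65/32.55 ≈ 3.
A₀ = A × 2^n = 15 × 2^3 = 15 × 8 ≈ 120 mg/L.

120 mg/L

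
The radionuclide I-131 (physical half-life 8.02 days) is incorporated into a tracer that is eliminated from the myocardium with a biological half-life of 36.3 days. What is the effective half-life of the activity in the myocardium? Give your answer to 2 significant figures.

6.6 days

1/t_eff = 1/t_phys + 1/t_biol = 1/8.02 + 1/36.3 = 0.15224 per day.
t_eff = 8.02 × 36.3 / (8.02 + 36.3) ≈ 6.5687 days.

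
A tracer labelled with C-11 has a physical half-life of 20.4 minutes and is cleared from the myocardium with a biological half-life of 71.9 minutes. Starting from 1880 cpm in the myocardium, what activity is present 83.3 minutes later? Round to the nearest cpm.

50 cpm

1/t_eff = 1/t_phys + 1/t_biol = 1/20.4 + 1/71.9 = 0.062928 per minute.
t_eff = 20.4 × 71.9 / (20.4 + 71.9) ≈ 15.891 minutes.
Remaining = 1880 × (1/2)^(83.3/15.891) = 1880 × (1/2)^5.2419 ≈ 49.681 cpm.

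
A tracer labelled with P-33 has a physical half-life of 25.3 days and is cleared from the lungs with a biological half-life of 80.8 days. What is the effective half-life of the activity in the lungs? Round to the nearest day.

1/t_eff = 1/t_phys + 1/t_biol = 1/25.3 + 1/80.8 = 0.051902 per day.
t_eff = 25.3 × 80.8 / (25.3 + 80.8) ≈ 19.267 days.

19 days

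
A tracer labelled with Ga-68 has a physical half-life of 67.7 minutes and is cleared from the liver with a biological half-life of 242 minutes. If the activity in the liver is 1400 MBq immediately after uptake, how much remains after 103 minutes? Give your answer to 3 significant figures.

363 MBq

1/t_eff = 1/t_phys + 1/t_biol = 1/67.7 + 1/242 = 0.018903 per minute.
t_eff = 67.7 × 242 / (67.7 + 242) ≈ 52.901 minutes.
Remaining = 1400 × (1/2)^(103/52.901) = 1400 × (1/2)^1.947 ≈ 363.09 MBq.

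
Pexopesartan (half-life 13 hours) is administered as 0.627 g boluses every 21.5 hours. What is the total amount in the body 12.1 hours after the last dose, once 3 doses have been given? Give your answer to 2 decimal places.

0.47 g

The 3 doses were given 55.1, 33.6, 12.1 hours ago.
Total = 0.627·(1/2)^(55.1/13) + 0.627·(1/2)^(33.6/13) + 0.627·(1/2)^(12.1/13)
      = 0.033217 + 0.10453 + 0.32891 ≈ 0.46665 g.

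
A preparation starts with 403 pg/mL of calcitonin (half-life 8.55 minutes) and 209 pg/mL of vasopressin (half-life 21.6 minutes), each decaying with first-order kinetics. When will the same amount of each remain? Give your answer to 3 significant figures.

13.4 minutes

Set 403·(1/2)^(t/8.55) = 209·(1/2)^(t/21.6).
Taking log₂: log₂(403/209) = t·(1/8.55 − 1/21.6).
log₂(1.9282) = 0.94728; 1/8.55 − 1/21.6 = 0.070663.
t = 0.94728 / 0.070663 ≈ 13.406 minutes.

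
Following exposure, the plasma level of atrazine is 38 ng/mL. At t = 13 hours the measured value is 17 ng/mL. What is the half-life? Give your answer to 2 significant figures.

A/A₀ = 17/38 ≈ 0.44737.
n = log₂(2.2353) ≈ 1.1605 half-lives elapsed in 13 hours.
t½ = 13/1.1605 ≈ 11.202 hours.

11 hours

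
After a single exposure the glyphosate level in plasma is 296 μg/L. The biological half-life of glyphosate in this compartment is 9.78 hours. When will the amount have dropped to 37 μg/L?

37/296 = 1/8, so 3 half-lives have elapsed.
t = 3 × 9.78 = 29.34 hours.

29.34 hours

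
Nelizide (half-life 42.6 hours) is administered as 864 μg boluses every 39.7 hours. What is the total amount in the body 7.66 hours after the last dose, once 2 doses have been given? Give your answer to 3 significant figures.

The 2 doses were given 47.36, 7.66 hours ago.
Total = 864·(1/2)^(47.36/42.6) + 864·(1/2)^(7.66/42.6)
      = 399.8 + 762.75 ≈ 1162.6 μg.

1160 μg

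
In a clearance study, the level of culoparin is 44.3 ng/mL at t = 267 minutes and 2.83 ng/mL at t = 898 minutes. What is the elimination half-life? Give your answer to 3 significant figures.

Over Δt = 898 − 267 = 631 minutes, the level fell by a factor of 44.3/2.83 ≈ 15.654.
n = log₂(15.654) ≈ 3.9684 half-lives, so t½ = 631/3.9684 ≈ 159 minutes.

159 minutes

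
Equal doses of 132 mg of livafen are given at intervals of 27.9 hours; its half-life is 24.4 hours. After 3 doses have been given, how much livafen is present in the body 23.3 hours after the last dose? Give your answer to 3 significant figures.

113 mg

The 3 doses were given 79.1, 51.2, 23.3 hours ago.
Total = 132·(1/2)^(79.1/24.4) + 132·(1/2)^(51.2/24.4) + 132·(1/2)^(23.3/24.4)
      = 13.954 + 30.825 + 68.095 ≈ 112.87 mg.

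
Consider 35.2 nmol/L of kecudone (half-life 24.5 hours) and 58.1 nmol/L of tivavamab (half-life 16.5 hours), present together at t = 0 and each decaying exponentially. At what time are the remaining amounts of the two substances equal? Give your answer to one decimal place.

36.5 hours

Set 35.2·(1/2)^(t/24.5) = 58.1·(1/2)^(t/16.5).
Taking log₂: log₂(35.2/58.1) = t·(1/24.5 − 1/16.5).
log₂(0.60585) = -0.72296; 1/24.5 − 1/16.5 = -0.01979.
t = -0.72296 / -0.01979 ≈ 36.532 hours.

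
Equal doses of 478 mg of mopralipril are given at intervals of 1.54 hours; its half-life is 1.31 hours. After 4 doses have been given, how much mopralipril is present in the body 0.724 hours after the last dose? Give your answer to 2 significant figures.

The 4 doses were given 5.344, 3.804, 2.264, 0.724 hours ago.
Total = 478·(1/2)^(5.344/1.31) + 478·(1/2)^(3.804/1.31) + 478·(1/2)^(2.264/1.31) + 478·(1/2)^(0.724/1.31)
      = 28.275 + 63.869 + 144.27 + 325.88 ≈ 562.29 mg.

560 mg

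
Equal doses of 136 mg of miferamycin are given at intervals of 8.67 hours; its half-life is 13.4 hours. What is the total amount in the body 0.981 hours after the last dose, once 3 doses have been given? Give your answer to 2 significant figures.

The 3 doses were given 18.321, 9.651, 0.981 hours ago.
Total = 136·(1/2)^(18.321/13.4) + 136·(1/2)^(9.651/13.4) + 136·(1/2)^(0.981/13.4)
      = 52.718 + 82.552 + 129.27 ≈ 264.54 mg.

260 mg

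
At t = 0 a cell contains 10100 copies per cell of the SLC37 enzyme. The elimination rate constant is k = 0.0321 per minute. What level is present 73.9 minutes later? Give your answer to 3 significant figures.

t½ = ln 2 / k = 0.69315 / 0.0321 ≈ 21.593 minutes.
Number of half-lives: n = 73.9/21.593 ≈ 3.4223.
Remaining = 10100 × (1/2)^3.4223 = 10100 × 0.093276 ≈ 942.09 copies per cell.

942 copies per cell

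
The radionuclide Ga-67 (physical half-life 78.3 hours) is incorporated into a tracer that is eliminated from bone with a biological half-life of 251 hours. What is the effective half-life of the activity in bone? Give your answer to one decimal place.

1/t_eff = 1/t_phys + 1/t_biol = 1/78.3 + 1/251 = 0.016755 per hour.
t_eff = 78.3 × 251 / (78.3 + 251) ≈ 59.682 hours.

59.7 hours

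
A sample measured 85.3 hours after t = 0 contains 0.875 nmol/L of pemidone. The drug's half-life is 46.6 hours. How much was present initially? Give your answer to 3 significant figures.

3.11 nmol/L

Number of half-lives elapsed: n = 85.3/46.6 ≈ 1.8305.
A₀ = A × 2^n = 0.875 × 2^1.8305 = 0.875 × 3.5565 ≈ 3.112 nmol/L.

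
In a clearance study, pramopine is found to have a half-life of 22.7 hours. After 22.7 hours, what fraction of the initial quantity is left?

0.5

n = 22.7/22.7 ≈ 1 half-life.
Fraction remaining = (1/2)^1 ≈ 0.5.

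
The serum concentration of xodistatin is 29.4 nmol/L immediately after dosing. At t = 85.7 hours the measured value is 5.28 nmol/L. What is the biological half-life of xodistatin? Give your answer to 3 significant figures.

A/A₀ = 5.28/29.4 ≈ 0.17959.
n = log₂(5.5682) ≈ 2.4772 half-lives elapsed in 85.7 hours.
t½ = 85.7/2.4772 ≈ 34.595 hours.

34.6 hours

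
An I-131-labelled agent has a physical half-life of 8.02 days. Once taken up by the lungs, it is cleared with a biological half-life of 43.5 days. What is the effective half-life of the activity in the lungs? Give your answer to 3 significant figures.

1/t_eff = 1/t_phys + 1/t_biol = 1/8.02 + 1/43.5 = 0.14768 per day.
t_eff = 8.02 × 43.5 / (8.02 + 43.5) ≈ 6.7715 days.

6.77 days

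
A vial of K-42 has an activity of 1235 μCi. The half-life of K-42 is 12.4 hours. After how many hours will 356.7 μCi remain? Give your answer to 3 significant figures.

22.2 hours

Fraction remaining = 356.7/1235 ≈ 0.28883.
n = log₂(1235/356.7) = ln(3.4623)/ln 2 ≈ 1.7917 half-lives.
t = n × t½ = 1.7917 × 12.4 ≈ 22.217 hours.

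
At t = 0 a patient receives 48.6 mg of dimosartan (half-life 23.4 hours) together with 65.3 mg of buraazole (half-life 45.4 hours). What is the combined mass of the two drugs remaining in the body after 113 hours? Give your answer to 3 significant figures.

dimosartan: 48.6 × (1/2)^(113/23.4) = 48.6 × (1/2)^4.8291 ≈ 1.7098 mg.
buraazole: 65.3 × (1/2)^(113/45.4) = 65.3 × (1/2)^2.489 ≈ 11.632 mg.
Total = 1.7098 + 11.632 ≈ 13.342 mg.

13.3 mg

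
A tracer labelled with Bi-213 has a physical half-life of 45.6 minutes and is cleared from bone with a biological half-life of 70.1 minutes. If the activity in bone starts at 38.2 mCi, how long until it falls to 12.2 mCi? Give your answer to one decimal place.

1/t_eff = 1/t_phys + 1/t_biol = 1/45.6 + 1/70.1 = 0.036195 per minute.
t_eff = 45.6 × 70.1 / (45.6 + 70.1) ≈ 27.628 minutes.
n = log₂(38.2/12.2) ≈ 1.6467; t = 1.6467 × 27.628 ≈ 45.495 minutes.

45.5 minutes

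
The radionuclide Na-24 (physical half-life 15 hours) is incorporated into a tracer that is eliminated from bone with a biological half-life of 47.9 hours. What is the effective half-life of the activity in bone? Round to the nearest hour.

1/t_eff = 1/t_phys + 1/t_biol = 1/15 + 1/47.9 = 0.087543 per hour.
t_eff = 15 × 47.9 / (15 + 47.9) ≈ 11.423 hours.

11 hours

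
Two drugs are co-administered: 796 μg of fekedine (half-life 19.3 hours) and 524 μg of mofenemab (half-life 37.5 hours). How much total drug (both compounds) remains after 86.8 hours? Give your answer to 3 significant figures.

fekedine: 796 × (1/2)^(86.8/19.3) = 796 × (1/2)^4.4974 ≈ 35.242 μg.
mofenemab: 524 × (1/2)^(86.8/37.5) = 524 × (1/2)^2.3147 ≈ 105.33 μg.
Total = 35.242 + 105.33 ≈ 140.57 μg.

141 μg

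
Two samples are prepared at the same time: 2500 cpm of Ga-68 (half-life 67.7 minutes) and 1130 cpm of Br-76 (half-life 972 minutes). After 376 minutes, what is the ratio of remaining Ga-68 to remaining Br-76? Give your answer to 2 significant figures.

Ga-68: 2500 × (1/2)^(376/67.7) = 2500 × (1/2)^5.5539 ≈ 53.216 cpm.
Br-76: 1130 × (1/2)^(376/972) = 1130 × (1/2)^0.38683 ≈ 864.23 cpm.
Ratio ≈ 53.216 / 864.23 ≈ 0.061576.

0.062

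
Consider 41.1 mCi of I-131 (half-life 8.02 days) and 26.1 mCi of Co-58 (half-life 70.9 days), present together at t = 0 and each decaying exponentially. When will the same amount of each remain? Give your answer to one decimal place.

Set 41.1·(1/2)^(t/8.02) = 26.1·(1/2)^(t/70.9).
Taking log₂: log₂(41.1/26.1) = t·(1/8.02 − 1/70.9).
log₂(1.5747) = 0.65509; 1/8.02 − 1/70.9 = 0.11058.
t = 0.65509 / 0.11058 ≈ 5.9239 days.

5.9 days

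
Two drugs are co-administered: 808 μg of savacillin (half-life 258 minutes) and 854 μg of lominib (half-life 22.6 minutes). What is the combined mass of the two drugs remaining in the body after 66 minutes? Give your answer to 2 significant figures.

790 μg

savacillin: 808 × (1/2)^(66/258) = 808 × (1/2)^0.25581 ≈ 676.71 μg.
lominib: 854 × (1/2)^(66/22.6) = 854 × (1/2)^2.9204 ≈ 112.81 μg.
Total = 676.71 + 112.81 ≈ 789.52 μg.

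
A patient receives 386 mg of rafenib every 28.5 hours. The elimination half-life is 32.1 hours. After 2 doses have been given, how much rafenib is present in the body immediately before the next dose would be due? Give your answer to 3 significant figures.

321 mg

The 2 doses were given 57, 28.5 hours ago.
Total = 386·(1/2)^(57/32.1) + 386·(1/2)^(28.5/32.1)
      = 112.73 + 208.6 ≈ 321.33 mg.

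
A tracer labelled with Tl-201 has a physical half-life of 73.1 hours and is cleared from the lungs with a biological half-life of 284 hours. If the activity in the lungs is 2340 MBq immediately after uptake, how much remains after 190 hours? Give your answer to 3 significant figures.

1/t_eff = 1/t_phys + 1/t_biol = 1/73.1 + 1/284 = 0.017201 per hour.
t_eff = 73.1 × 284 / (73.1 + 284) ≈ 58.136 hours.
Remaining = 2340 × (1/2)^(190/58.136) = 2340 × (1/2)^3.2682 ≈ 242.88 MBq.

243 MBq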